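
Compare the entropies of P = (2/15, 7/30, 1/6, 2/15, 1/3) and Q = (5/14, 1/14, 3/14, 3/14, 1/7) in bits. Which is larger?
P

Computing entropies in bits:
H(P) = 2.2242
H(Q) = 2.1560

Distribution P has higher entropy.

Intuition: The distribution closer to uniform (more spread out) has higher entropy.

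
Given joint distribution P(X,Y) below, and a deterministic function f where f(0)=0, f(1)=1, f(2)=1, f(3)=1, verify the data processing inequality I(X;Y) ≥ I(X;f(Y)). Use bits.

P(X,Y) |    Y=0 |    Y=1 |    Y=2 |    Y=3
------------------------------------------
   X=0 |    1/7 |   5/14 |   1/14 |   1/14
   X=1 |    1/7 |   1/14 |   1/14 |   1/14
I(X;Y) = 0.0903, I(X;f(Y)) = 0.0251, inequality holds: 0.0903 ≥ 0.0251

Data Processing Inequality: For any Markov chain X → Y → Z, we have I(X;Y) ≥ I(X;Z).

Here Z = f(Y) is a deterministic function of Y, forming X → Y → Z.

Original I(X;Y) = 0.0903 bits

After applying f:
P(X,Z) where Z=f(Y):
- P(X,Z=0) = P(X,Y=0)
- P(X,Z=1) = P(X,Y=1) + P(X,Y=2) + P(X,Y=3)

I(X;Z) = I(X;f(Y)) = 0.0251 bits

Verification: 0.0903 ≥ 0.0251 ✓

Information cannot be created by processing; the function f can only lose information about X.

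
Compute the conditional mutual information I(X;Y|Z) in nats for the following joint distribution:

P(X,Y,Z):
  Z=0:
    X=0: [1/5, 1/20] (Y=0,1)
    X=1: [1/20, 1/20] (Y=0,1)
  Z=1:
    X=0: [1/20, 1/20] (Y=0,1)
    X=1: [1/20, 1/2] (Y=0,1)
0.0572 nats

Conditional mutual information: I(X;Y|Z) = H(X|Z) + H(Y|Z) - H(X,Y|Z)

H(Z) = 0.6474
H(X,Z) = 1.1359 → H(X|Z) = 0.4885
H(Y,Z) = 1.1359 → H(Y|Z) = 0.4885
H(X,Y,Z) = 1.5672 → H(X,Y|Z) = 0.9197

I(X;Y|Z) = 0.4885 + 0.4885 - 0.9197 = 0.0572 nats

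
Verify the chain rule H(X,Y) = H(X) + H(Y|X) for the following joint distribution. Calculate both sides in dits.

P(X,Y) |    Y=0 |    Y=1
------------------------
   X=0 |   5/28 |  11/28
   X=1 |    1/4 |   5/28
H(X,Y) = 0.5771, H(X) = 0.2966, H(Y|X) = 0.2805 (all in dits)

Chain rule: H(X,Y) = H(X) + H(Y|X)

Left side — joint entropy directly:
H(X,Y) = -Σ p(x,y) log p(x,y) = 0.5771 dits

Right side — compute H(Y|X) from the conditional distributions:
P(X) = (4/7, 3/7), so H(X) = 0.2966 dits
H(Y|X) = Σ_x P(X=x) · H(Y|X=x):
  P(Y|X=0) = (5/16, 11/16), H(Y|X=0) = 0.2697, weight P(X=0) = 4/7
  P(Y|X=1) = (7/12, 5/12), H(Y|X=1) = 0.2950, weight P(X=1) = 3/7
H(Y|X) = 0.2805 dits

H(X) + H(Y|X) = 0.2966 + 0.2805 = 0.5771 dits

Both sides equal 0.5771 dits. ✓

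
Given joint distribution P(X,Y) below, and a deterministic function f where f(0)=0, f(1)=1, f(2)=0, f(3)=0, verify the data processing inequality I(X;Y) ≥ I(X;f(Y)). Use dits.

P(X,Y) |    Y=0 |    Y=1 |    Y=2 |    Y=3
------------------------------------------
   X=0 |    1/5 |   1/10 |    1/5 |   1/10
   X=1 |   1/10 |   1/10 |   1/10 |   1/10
I(X;Y) = 0.0060, I(X;f(Y)) = 0.0022, inequality holds: 0.0060 ≥ 0.0022

Data Processing Inequality: For any Markov chain X → Y → Z, we have I(X;Y) ≥ I(X;Z).

Here Z = f(Y) is a deterministic function of Y, forming X → Y → Z.

Original I(X;Y) = 0.0060 dits

After applying f:
P(X,Z) where Z=f(Y):
- P(X,Z=0) = P(X,Y=0) + P(X,Y=2) + P(X,Y=3)
- P(X,Z=1) = P(X,Y=1)

I(X;Z) = I(X;f(Y)) = 0.0022 dits

Verification: 0.0060 ≥ 0.0022 ✓

Information cannot be created by processing; the function f can only lose information about X.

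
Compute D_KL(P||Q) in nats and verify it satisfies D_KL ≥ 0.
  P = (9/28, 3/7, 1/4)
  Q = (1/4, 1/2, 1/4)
0.0147 nats

KL divergence satisfies the Gibbs inequality: D_KL(P||Q) ≥ 0 for all distributions P, Q.

D_KL(P||Q) = Σ p(x) log(p(x)/q(x))
Term by term:
  x=0: 9/28 × log_e[(9/28)/(1/4)] = 0.0808
  x=1: 3/7 × log_e[(3/7)/(1/2)] = -0.0661
  x=2: 1/4 × log_e[(1/4)/(1/4)] = 0.0000
D_KL(P||Q) = 0.0147 nats

D_KL(P||Q) = 0.0147 ≥ 0 ✓

This non-negativity is a fundamental property: relative entropy cannot be negative because it measures how different Q is from P.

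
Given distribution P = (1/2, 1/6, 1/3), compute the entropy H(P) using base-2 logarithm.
1.4591 bits

Shannon entropy is H(X) = -Σ p(x) log p(x).

For P = (1/2, 1/6, 1/3):
H = -1/2 × log_2(1/2) -1/6 × log_2(1/6) -1/3 × log_2(1/3)
H = 1.4591 bits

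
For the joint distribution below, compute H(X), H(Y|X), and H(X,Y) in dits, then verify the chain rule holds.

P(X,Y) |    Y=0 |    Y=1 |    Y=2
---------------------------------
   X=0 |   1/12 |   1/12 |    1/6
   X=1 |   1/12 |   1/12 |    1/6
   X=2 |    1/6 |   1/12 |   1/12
H(X,Y) = 0.9287, H(X) = 0.4771, H(Y|X) = 0.4515 (all in dits)

Chain rule: H(X,Y) = H(X) + H(Y|X)

Left side — joint entropy directly:
H(X,Y) = -Σ p(x,y) log p(x,y) = 0.9287 dits

Right side — compute H(Y|X) from the conditional distributions:
P(X) = (1/3, 1/3, 1/3), so H(X) = 0.4771 dits
H(Y|X) = Σ_x P(X=x) · H(Y|X=x):
  P(Y|X=0) = (1/4, 1/4, 1/2), H(Y|X=0) = 0.4515, weight P(X=0) = 1/3
  P(Y|X=1) = (1/4, 1/4, 1/2), H(Y|X=1) = 0.4515, weight P(X=1) = 1/3
  P(Y|X=2) = (1/2, 1/4, 1/4), H(Y|X=2) = 0.4515, weight P(X=2) = 1/3
H(Y|X) = 0.4515 dits

H(X) + H(Y|X) = 0.4771 + 0.4515 = 0.9287 dits

Both sides equal 0.9287 dits. ✓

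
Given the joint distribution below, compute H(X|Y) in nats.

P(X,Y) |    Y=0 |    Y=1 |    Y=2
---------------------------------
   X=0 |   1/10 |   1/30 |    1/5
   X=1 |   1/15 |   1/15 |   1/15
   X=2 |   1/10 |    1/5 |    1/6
0.9819 nats

Using the chain rule: H(X|Y) = H(X,Y) - H(Y)

First, compute H(X,Y) = 2.0579 nats

Marginal P(Y) = (4/15, 3/10, 13/30)
H(Y) = 1.0760 nats

H(X|Y) = H(X,Y) - H(Y) = 2.0579 - 1.0760 = 0.9819 nats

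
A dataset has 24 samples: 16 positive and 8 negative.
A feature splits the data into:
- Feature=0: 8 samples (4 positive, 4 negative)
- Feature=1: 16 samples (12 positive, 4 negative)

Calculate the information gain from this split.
0.0441 bits

Information Gain = H(Y) - H(Y|Feature)

Before split:
P(positive) = 16/24 = 0.6667
H(Y) = 0.9183 bits

After split:
Feature=0: H = 1.0000 bits (weight = 8/24)
Feature=1: H = 0.8113 bits (weight = 16/24)
H(Y|Feature) = (8/24)×1.0000 + (16/24)×0.8113 = 0.8742 bits

Information Gain = 0.9183 - 0.8742 = 0.0441 bits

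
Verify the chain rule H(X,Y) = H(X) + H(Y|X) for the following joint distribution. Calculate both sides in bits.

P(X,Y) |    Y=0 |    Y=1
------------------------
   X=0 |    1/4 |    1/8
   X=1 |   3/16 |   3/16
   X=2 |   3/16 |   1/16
H(X,Y) = 2.4835, H(X) = 1.5613, H(Y|X) = 0.9222 (all in bits)

Chain rule: H(X,Y) = H(X) + H(Y|X)

Left side — joint entropy directly:
H(X,Y) = -Σ p(x,y) log p(x,y) = 2.4835 bits

Right side — compute H(Y|X) from the conditional distributions:
P(X) = (3/8, 3/8, 1/4), so H(X) = 1.5613 bits
H(Y|X) = Σ_x P(X=x) · H(Y|X=x):
  P(Y|X=0) = (2/3, 1/3), H(Y|X=0) = 0.9183, weight P(X=0) = 3/8
  P(Y|X=1) = (1/2, 1/2), H(Y|X=1) = 1.0000, weight P(X=1) = 3/8
  P(Y|X=2) = (3/4, 1/4), H(Y|X=2) = 0.8113, weight P(X=2) = 1/4
H(Y|X) = 0.9222 bits

H(X) + H(Y|X) = 1.5613 + 0.9222 = 2.4835 bits

Both sides equal 2.4835 bits. ✓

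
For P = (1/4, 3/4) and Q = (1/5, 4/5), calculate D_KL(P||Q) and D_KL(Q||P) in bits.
D_KL(P||Q) = 0.0106, D_KL(Q||P) = 0.0101

KL divergence is not symmetric: D_KL(P||Q) ≠ D_KL(Q||P) in general.

D_KL(P||Q) = 0.0106 bits
D_KL(Q||P) = 0.0101 bits

No, they are not equal!

This asymmetry is why KL divergence is not a true distance metric.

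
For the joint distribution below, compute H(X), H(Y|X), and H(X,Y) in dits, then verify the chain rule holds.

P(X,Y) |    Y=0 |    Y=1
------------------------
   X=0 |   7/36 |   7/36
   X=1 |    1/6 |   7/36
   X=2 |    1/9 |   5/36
H(X,Y) = 0.7697, H(X) = 0.4698, H(Y|X) = 0.2999 (all in dits)

Chain rule: H(X,Y) = H(X) + H(Y|X)

Left side — joint entropy directly:
H(X,Y) = -Σ p(x,y) log p(x,y) = 0.7697 dits

Right side — compute H(Y|X) from the conditional distributions:
P(X) = (7/18, 13/36, 1/4), so H(X) = 0.4698 dits
H(Y|X) = Σ_x P(X=x) · H(Y|X=x):
  P(Y|X=0) = (1/2, 1/2), H(Y|X=0) = 0.3010, weight P(X=0) = 7/18
  P(Y|X=1) = (6/13, 7/13), H(Y|X=1) = 0.2997, weight P(X=1) = 13/36
  P(Y|X=2) = (4/9, 5/9), H(Y|X=2) = 0.2983, weight P(X=2) = 1/4
H(Y|X) = 0.2999 dits

H(X) + H(Y|X) = 0.4698 + 0.2999 = 0.7697 dits

Both sides equal 0.7697 dits. ✓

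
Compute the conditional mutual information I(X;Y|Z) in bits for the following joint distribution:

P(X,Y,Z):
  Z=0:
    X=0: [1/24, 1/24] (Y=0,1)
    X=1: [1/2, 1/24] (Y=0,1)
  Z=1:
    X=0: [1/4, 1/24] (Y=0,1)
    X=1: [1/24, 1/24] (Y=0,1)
0.0895 bits

Conditional mutual information: I(X;Y|Z) = H(X|Z) + H(Y|Z) - H(X,Y|Z)

H(Z) = 0.9544
H(X,Z) = 1.5951 → H(X|Z) = 0.6406
H(Y,Z) = 1.5951 → H(Y|Z) = 0.6406
H(X,Y,Z) = 2.1462 → H(X,Y|Z) = 1.1918

I(X;Y|Z) = 0.6406 + 0.6406 - 1.1918 = 0.0895 bits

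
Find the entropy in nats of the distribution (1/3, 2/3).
0.6365 nats

Shannon entropy is H(X) = -Σ p(x) log p(x).

For P = (1/3, 2/3):
H = -1/3 × log_e(1/3) -2/3 × log_e(2/3)
H = 0.6365 nats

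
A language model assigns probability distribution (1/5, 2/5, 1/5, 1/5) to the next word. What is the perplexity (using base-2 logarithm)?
3.7893

Perplexity is 2^H (or exp(H) for natural log).

First, H = -Σ p log p = 1.9219 bits
Perplexity = 2^1.9219 = 3.7893

Interpretation: The model's uncertainty is equivalent to choosing uniformly among 3.8 options.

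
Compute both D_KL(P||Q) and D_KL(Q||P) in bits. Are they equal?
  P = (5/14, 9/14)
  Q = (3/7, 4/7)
D_KL(P||Q) = 0.0153, D_KL(Q||P) = 0.0156

KL divergence is not symmetric: D_KL(P||Q) ≠ D_KL(Q||P) in general.

D_KL(P||Q) = 0.0153 bits
D_KL(Q||P) = 0.0156 bits

No, they are not equal!

This asymmetry is why KL divergence is not a true distance metric.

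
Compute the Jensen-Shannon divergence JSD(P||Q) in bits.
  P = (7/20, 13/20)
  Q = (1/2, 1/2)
0.0167 bits

Jensen-Shannon divergence is:
JSD(P||Q) = 0.5 × D_KL(P||M) + 0.5 × D_KL(Q||M)
where M = 0.5 × (P + Q) is the mixture distribution.

M = 0.5 × (7/20, 13/20) + 0.5 × (1/2, 1/2) = (17/40, 23/40)

D_KL(P||M) = 0.0169 bits
D_KL(Q||M) = 0.0164 bits

JSD(P||Q) = 0.5 × 0.0169 + 0.5 × 0.0164 = 0.0167 bits

Unlike KL divergence, JSD is symmetric and bounded: 0 ≤ JSD ≤ log(2).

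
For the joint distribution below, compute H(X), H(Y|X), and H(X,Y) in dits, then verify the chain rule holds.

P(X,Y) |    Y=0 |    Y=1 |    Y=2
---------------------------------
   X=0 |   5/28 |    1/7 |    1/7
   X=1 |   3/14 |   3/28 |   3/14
H(X,Y) = 0.7657, H(X) = 0.2999, H(Y|X) = 0.4658 (all in dits)

Chain rule: H(X,Y) = H(X) + H(Y|X)

Left side — joint entropy directly:
H(X,Y) = -Σ p(x,y) log p(x,y) = 0.7657 dits

Right side — compute H(Y|X) from the conditional distributions:
P(X) = (13/28, 15/28), so H(X) = 0.2999 dits
H(Y|X) = Σ_x P(X=x) · H(Y|X=x):
  P(Y|X=0) = (5/13, 4/13, 4/13), H(Y|X=0) = 0.4746, weight P(X=0) = 13/28
  P(Y|X=1) = (2/5, 1/5, 2/5), H(Y|X=1) = 0.4581, weight P(X=1) = 15/28
H(Y|X) = 0.4658 dits

H(X) + H(Y|X) = 0.2999 + 0.4658 = 0.7657 dits

Both sides equal 0.7657 dits. ✓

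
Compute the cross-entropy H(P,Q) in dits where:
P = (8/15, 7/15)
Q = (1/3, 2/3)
0.3366 dits

Cross-entropy: H(P,Q) = -Σ p(x) log q(x)

Alternatively: H(P,Q) = H(P) + D_KL(P||Q)
H(P) = 0.3001 dits
D_KL(P||Q) = 0.0366 dits

H(P,Q) = 0.3001 + 0.0366 = 0.3366 dits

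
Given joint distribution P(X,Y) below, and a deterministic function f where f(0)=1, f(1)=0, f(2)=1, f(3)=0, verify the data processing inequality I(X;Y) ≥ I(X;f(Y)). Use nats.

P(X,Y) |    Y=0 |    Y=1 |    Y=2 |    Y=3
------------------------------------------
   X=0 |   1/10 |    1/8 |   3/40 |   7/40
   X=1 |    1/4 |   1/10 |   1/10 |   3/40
I(X;Y) = 0.0557, I(X;f(Y)) = 0.0451, inequality holds: 0.0557 ≥ 0.0451

Data Processing Inequality: For any Markov chain X → Y → Z, we have I(X;Y) ≥ I(X;Z).

Here Z = f(Y) is a deterministic function of Y, forming X → Y → Z.

Original I(X;Y) = 0.0557 nats

After applying f:
P(X,Z) where Z=f(Y):
- P(X,Z=0) = P(X,Y=1) + P(X,Y=3)
- P(X,Z=1) = P(X,Y=0) + P(X,Y=2)

I(X;Z) = I(X;f(Y)) = 0.0451 nats

Verification: 0.0557 ≥ 0.0451 ✓

Information cannot be created by processing; the function f can only lose information about X.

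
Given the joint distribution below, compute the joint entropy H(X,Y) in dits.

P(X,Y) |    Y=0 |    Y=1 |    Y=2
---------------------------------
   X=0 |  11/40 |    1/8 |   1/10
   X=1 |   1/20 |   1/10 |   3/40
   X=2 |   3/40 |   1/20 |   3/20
0.8895 dits

Joint entropy is H(X,Y) = -Σ_{x,y} p(x,y) log p(x,y).

Summing over all non-zero entries:
H(X,Y) = -[11/40·log_10(11/40) + 1/8·log_10(1/8) + 1/10·log_10(1/10) + 1/20·log_10(1/20) + 1/10·log_10(1/10) + 3/40·log_10(3/40) + 3/40·log_10(3/40) + 1/20·log_10(1/20) + 3/20·log_10(3/20)]
H(X,Y) = 0.8895 dits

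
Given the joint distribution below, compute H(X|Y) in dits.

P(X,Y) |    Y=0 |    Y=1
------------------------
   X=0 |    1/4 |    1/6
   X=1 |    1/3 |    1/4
0.2948 dits

Using the chain rule: H(X|Y) = H(X,Y) - H(Y)

First, compute H(X,Y) = 0.5898 dits

Marginal P(Y) = (7/12, 5/12)
H(Y) = 0.2950 dits

H(X|Y) = H(X,Y) - H(Y) = 0.5898 - 0.2950 = 0.2948 dits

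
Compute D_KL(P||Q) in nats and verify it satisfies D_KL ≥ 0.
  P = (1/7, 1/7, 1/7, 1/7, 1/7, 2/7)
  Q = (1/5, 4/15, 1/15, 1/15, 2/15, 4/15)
0.1101 nats

KL divergence satisfies the Gibbs inequality: D_KL(P||Q) ≥ 0 for all distributions P, Q.

D_KL(P||Q) = Σ p(x) log(p(x)/q(x))
Term by term:
  x=0: 1/7 × log_e[(1/7)/(1/5)] = -0.0481
  x=1: 1/7 × log_e[(1/7)/(4/15)] = -0.0892
  x=2: 1/7 × log_e[(1/7)/(1/15)] = 0.1089
  x=3: 1/7 × log_e[(1/7)/(1/15)] = 0.1089
  x=4: 1/7 × log_e[(1/7)/(2/15)] = 0.0099
  x=5: 2/7 × log_e[(2/7)/(4/15)] = 0.0197
D_KL(P||Q) = 0.1101 nats

D_KL(P||Q) = 0.1101 ≥ 0 ✓

This non-negativity is a fundamental property: relative entropy cannot be negative because it measures how different Q is from P.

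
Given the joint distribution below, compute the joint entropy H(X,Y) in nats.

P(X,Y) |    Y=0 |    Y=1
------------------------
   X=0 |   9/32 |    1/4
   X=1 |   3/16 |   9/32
1.3740 nats

Joint entropy is H(X,Y) = -Σ_{x,y} p(x,y) log p(x,y).

Summing over all non-zero entries:
H(X,Y) = -[9/32·log_e(9/32) + 1/4·log_e(1/4) + 3/16·log_e(3/16) + 9/32·log_e(9/32)]
H(X,Y) = 1.3740 nats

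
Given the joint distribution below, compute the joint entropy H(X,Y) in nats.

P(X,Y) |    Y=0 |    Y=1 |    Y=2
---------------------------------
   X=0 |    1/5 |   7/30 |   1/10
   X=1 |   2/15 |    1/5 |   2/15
1.7509 nats

Joint entropy is H(X,Y) = -Σ_{x,y} p(x,y) log p(x,y).

Summing over all non-zero entries:
H(X,Y) = -[1/5·log_e(1/5) + 7/30·log_e(7/30) + 1/10·log_e(1/10) + 2/15·log_e(2/15) + 1/5·log_e(1/5) + 2/15·log_e(2/15)]
H(X,Y) = 1.7509 nats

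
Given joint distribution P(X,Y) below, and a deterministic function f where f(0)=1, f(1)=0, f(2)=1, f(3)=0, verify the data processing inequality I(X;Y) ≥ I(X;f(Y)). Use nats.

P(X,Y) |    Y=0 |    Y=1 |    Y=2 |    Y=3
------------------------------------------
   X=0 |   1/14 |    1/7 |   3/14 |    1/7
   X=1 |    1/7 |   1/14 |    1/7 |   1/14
I(X;Y) = 0.0334, I(X;f(Y)) = 0.0140, inequality holds: 0.0334 ≥ 0.0140

Data Processing Inequality: For any Markov chain X → Y → Z, we have I(X;Y) ≥ I(X;Z).

Here Z = f(Y) is a deterministic function of Y, forming X → Y → Z.

Original I(X;Y) = 0.0334 nats

After applying f:
P(X,Z) where Z=f(Y):
- P(X,Z=0) = P(X,Y=1) + P(X,Y=3)
- P(X,Z=1) = P(X,Y=0) + P(X,Y=2)

I(X;Z) = I(X;f(Y)) = 0.0140 nats

Verification: 0.0334 ≥ 0.0140 ✓

Information cannot be created by processing; the function f can only lose information about X.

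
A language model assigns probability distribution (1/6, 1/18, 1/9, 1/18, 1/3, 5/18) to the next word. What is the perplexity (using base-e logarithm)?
4.8839

Perplexity is e^H (or exp(H) for natural log).

First, H = -Σ p log p = 1.5859 nats
Perplexity = e^1.5859 = 4.8839

Interpretation: The model's uncertainty is equivalent to choosing uniformly among 4.9 options.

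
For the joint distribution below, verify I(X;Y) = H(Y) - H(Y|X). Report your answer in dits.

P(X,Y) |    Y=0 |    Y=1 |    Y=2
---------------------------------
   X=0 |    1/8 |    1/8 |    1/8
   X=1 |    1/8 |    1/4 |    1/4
I(X;Y) = 0.0047 dits

Mutual information has multiple equivalent forms:
- I(X;Y) = H(X) - H(X|Y)
- I(X;Y) = H(Y) - H(Y|X)
- I(X;Y) = H(X) + H(Y) - H(X,Y)

Computing all quantities:
H(X) = 0.2873, H(Y) = 0.4700, H(X,Y) = 0.7526
H(X|Y) = 0.2826, H(Y|X) = 0.4653

Verification:
H(X) - H(X|Y) = 0.2873 - 0.2826 = 0.0047
H(Y) - H(Y|X) = 0.4700 - 0.4653 = 0.0047
H(X) + H(Y) - H(X,Y) = 0.2873 + 0.4700 - 0.7526 = 0.0047

All forms give I(X;Y) = 0.0047 dits. ✓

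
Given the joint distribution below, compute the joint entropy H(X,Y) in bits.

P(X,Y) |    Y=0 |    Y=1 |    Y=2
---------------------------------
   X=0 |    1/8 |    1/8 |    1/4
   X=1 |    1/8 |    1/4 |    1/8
2.5000 bits

Joint entropy is H(X,Y) = -Σ_{x,y} p(x,y) log p(x,y).

Summing over all non-zero entries:
H(X,Y) = -[1/8·log_2(1/8) + 1/8·log_2(1/8) + 1/4·log_2(1/4) + 1/8·log_2(1/8) + 1/4·log_2(1/4) + 1/8·log_2(1/8)]
H(X,Y) = 2.5000 bits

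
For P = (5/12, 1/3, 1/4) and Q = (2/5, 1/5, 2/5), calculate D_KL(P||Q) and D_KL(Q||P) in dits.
D_KL(P||Q) = 0.0303, D_KL(Q||P) = 0.0302

KL divergence is not symmetric: D_KL(P||Q) ≠ D_KL(Q||P) in general.

D_KL(P||Q) = 0.0303 dits
D_KL(Q||P) = 0.0302 dits

No, they are not equal!

This asymmetry is why KL divergence is not a true distance metric.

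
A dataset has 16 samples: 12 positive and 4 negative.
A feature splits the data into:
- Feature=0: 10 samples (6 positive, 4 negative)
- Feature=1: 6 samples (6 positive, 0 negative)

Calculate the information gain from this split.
0.2044 bits

Information Gain = H(Y) - H(Y|Feature)

Before split:
P(positive) = 12/16 = 0.7500
H(Y) = 0.8113 bits

After split:
Feature=0: H = 0.9710 bits (weight = 10/16)
Feature=1: H = 0.0000 bits (weight = 6/16)
H(Y|Feature) = (10/16)×0.9710 + (6/16)×0.0000 = 0.6068 bits

Information Gain = 0.8113 - 0.6068 = 0.2044 bits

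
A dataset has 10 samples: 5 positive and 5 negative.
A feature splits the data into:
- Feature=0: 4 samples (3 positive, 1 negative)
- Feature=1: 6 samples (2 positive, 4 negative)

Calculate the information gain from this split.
0.1245 bits

Information Gain = H(Y) - H(Y|Feature)

Before split:
P(positive) = 5/10 = 0.5000
H(Y) = 1.0000 bits

After split:
Feature=0: H = 0.8113 bits (weight = 4/10)
Feature=1: H = 0.9183 bits (weight = 6/10)
H(Y|Feature) = (4/10)×0.8113 + (6/10)×0.9183 = 0.8755 bits

Information Gain = 1.0000 - 0.8755 = 0.1245 bits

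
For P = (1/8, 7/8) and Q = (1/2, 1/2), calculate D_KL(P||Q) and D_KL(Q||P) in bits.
D_KL(P||Q) = 0.4564, D_KL(Q||P) = 0.5963

KL divergence is not symmetric: D_KL(P||Q) ≠ D_KL(Q||P) in general.

D_KL(P||Q) = 0.4564 bits
D_KL(Q||P) = 0.5963 bits

No, they are not equal!

This asymmetry is why KL divergence is not a true distance metric.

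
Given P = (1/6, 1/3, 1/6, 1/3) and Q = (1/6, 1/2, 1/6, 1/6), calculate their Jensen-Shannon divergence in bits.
0.0325 bits

Jensen-Shannon divergence is:
JSD(P||Q) = 0.5 × D_KL(P||M) + 0.5 × D_KL(Q||M)
where M = 0.5 × (P + Q) is the mixture distribution.

M = 0.5 × (1/6, 1/3, 1/6, 1/3) + 0.5 × (1/6, 1/2, 1/6, 1/6) = (1/6, 5/12, 1/6, 1/4)

D_KL(P||M) = 0.0310 bits
D_KL(Q||M) = 0.0340 bits

JSD(P||Q) = 0.5 × 0.0310 + 0.5 × 0.0340 = 0.0325 bits

Unlike KL divergence, JSD is symmetric and bounded: 0 ≤ JSD ≤ log(2).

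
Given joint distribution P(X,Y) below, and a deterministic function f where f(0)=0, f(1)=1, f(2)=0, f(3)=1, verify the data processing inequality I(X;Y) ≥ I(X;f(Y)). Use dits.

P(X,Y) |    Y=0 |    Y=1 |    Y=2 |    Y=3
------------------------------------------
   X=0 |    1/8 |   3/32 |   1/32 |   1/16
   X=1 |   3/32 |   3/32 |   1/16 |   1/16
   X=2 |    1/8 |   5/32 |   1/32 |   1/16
I(X;Y) = 0.0075, I(X;f(Y)) = 0.0014, inequality holds: 0.0075 ≥ 0.0014

Data Processing Inequality: For any Markov chain X → Y → Z, we have I(X;Y) ≥ I(X;Z).

Here Z = f(Y) is a deterministic function of Y, forming X → Y → Z.

Original I(X;Y) = 0.0075 dits

After applying f:
P(X,Z) where Z=f(Y):
- P(X,Z=0) = P(X,Y=0) + P(X,Y=2)
- P(X,Z=1) = P(X,Y=1) + P(X,Y=3)

I(X;Z) = I(X;f(Y)) = 0.0014 dits

Verification: 0.0075 ≥ 0.0014 ✓

Information cannot be created by processing; the function f can only lose information about X.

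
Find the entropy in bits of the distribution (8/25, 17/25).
0.9044 bits

Shannon entropy is H(X) = -Σ p(x) log p(x).

For P = (8/25, 17/25):
H = -8/25 × log_2(8/25) -17/25 × log_2(17/25)
H = 0.9044 bits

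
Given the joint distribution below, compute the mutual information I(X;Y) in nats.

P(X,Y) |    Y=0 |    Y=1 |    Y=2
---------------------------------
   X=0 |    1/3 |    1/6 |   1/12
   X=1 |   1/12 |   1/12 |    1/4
0.1241 nats

Mutual information: I(X;Y) = H(X) + H(Y) - H(X,Y)

Marginals:
P(X) = (7/12, 5/12), H(X) = 0.6792 nats
P(Y) = (5/12, 1/4, 1/3), H(Y) = 1.0776 nats

Joint entropy: H(X,Y) = 1.6326 nats

I(X;Y) = 0.6792 + 1.0776 - 1.6326 = 0.1241 nats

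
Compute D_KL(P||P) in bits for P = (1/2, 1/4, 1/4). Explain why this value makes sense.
0.0000 bits

KL divergence satisfies the Gibbs inequality: D_KL(P||Q) ≥ 0 for all distributions P, Q.

D_KL(P||Q) = Σ p(x) log(p(x)/q(x))
Each term is p(x) × log_2(p(x)/p(x)) = p(x) × log_2(1) = 0, so the sum is 0.
D_KL(P||Q) = 0.0000 bits

When P = Q, the KL divergence is exactly 0, as there is no 'divergence' between identical distributions.

This non-negativity is a fundamental property: relative entropy cannot be negative because it measures how different Q is from P.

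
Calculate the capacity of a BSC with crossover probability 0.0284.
0.8137 bits

For a binary symmetric channel (BSC) with error probability p:
Capacity C = 1 - H(p) bits per symbol

where H(p) = -p log₂(p) - (1-p) log₂(1-p) is the binary entropy function.

H(0.0284) = 0.1863 bits
C = 1 - 0.1863 = 0.8137 bits per symbol

This means we can reliably transmit up to 0.8137 bits of information per channel use.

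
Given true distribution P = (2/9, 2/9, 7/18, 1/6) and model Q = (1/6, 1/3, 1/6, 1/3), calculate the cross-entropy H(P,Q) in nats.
1.5222 nats

Cross-entropy: H(P,Q) = -Σ p(x) log q(x)

Alternatively: H(P,Q) = H(P) + D_KL(P||Q)
H(P) = 1.3344 nats
D_KL(P||Q) = 0.1878 nats

H(P,Q) = 1.3344 + 0.1878 = 1.5222 nats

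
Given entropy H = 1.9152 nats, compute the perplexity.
6.7883

Perplexity is e^H (or exp(H) for natural log).

H = 1.9152 nats
Perplexity = e^1.9152 = 6.7883

Interpretation: The model's uncertainty is equivalent to choosing uniformly among 6.8 options.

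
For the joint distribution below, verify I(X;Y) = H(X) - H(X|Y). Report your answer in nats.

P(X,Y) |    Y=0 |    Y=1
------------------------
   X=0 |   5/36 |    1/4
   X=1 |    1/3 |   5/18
I(X;Y) = 0.0171 nats

Mutual information has multiple equivalent forms:
- I(X;Y) = H(X) - H(X|Y)
- I(X;Y) = H(Y) - H(Y|X)
- I(X;Y) = H(X) + H(Y) - H(X,Y)

Computing all quantities:
H(X) = 0.6682, H(Y) = 0.6916, H(X,Y) = 1.3428
H(X|Y) = 0.6512, H(Y|X) = 0.6745

Verification:
H(X) - H(X|Y) = 0.6682 - 0.6512 = 0.0171
H(Y) - H(Y|X) = 0.6916 - 0.6745 = 0.0171
H(X) + H(Y) - H(X,Y) = 0.6682 + 0.6916 - 1.3428 = 0.0171

All forms give I(X;Y) = 0.0171 nats. ✓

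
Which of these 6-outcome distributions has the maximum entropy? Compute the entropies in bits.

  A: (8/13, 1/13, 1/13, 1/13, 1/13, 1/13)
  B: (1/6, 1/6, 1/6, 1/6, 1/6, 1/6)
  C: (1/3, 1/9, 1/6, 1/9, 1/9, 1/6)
B

For a discrete distribution over n outcomes, entropy is maximized by the uniform distribution.

Computing entropies:
H(A) = 1.8543 bits
H(B) = 2.5850 bits
H(C) = 2.4466 bits

The uniform distribution (where all probabilities equal 1/6) achieves the maximum entropy of log_2(6) = 2.5850 bits.

Distribution B has the highest entropy.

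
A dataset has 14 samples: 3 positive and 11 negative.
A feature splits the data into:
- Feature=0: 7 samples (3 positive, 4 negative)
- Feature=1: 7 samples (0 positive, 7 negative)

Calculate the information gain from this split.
0.2570 bits

Information Gain = H(Y) - H(Y|Feature)

Before split:
P(positive) = 3/14 = 0.2143
H(Y) = 0.7496 bits

After split:
Feature=0: H = 0.9852 bits (weight = 7/14)
Feature=1: H = 0.0000 bits (weight = 7/14)
H(Y|Feature) = (7/14)×0.9852 + (7/14)×0.0000 = 0.4926 bits

Information Gain = 0.7496 - 0.4926 = 0.2570 bits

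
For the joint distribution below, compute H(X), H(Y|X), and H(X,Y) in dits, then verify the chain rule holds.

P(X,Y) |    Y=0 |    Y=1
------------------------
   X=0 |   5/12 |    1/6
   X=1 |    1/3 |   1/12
H(X,Y) = 0.5371, H(X) = 0.2950, H(Y|X) = 0.2421 (all in dits)

Chain rule: H(X,Y) = H(X) + H(Y|X)

Left side — joint entropy directly:
H(X,Y) = -Σ p(x,y) log p(x,y) = 0.5371 dits

Right side — compute H(Y|X) from the conditional distributions:
P(X) = (7/12, 5/12), so H(X) = 0.2950 dits
H(Y|X) = Σ_x P(X=x) · H(Y|X=x):
  P(Y|X=0) = (5/7, 2/7), H(Y|X=0) = 0.2598, weight P(X=0) = 7/12
  P(Y|X=1) = (4/5, 1/5), H(Y|X=1) = 0.2173, weight P(X=1) = 5/12
H(Y|X) = 0.2421 dits

H(X) + H(Y|X) = 0.2950 + 0.2421 = 0.5371 dits

Both sides equal 0.5371 dits. ✓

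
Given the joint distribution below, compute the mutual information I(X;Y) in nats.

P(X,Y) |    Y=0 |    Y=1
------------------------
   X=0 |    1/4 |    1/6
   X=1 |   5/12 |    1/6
0.0071 nats

Mutual information: I(X;Y) = H(X) + H(Y) - H(X,Y)

Marginals:
P(X) = (5/12, 7/12), H(X) = 0.6792 nats
P(Y) = (2/3, 1/3), H(Y) = 0.6365 nats

Joint entropy: H(X,Y) = 1.3086 nats

I(X;Y) = 0.6792 + 0.6365 - 1.3086 = 0.0071 nats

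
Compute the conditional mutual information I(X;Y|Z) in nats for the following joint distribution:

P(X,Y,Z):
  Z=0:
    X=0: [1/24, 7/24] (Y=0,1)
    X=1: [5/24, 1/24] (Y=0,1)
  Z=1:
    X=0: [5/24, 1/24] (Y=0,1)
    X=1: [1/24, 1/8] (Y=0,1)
0.2342 nats

Conditional mutual information: I(X;Y|Z) = H(X|Z) + H(Y|Z) - H(X,Y|Z)

H(Z) = 0.6792
H(X,Z) = 1.3580 → H(X|Z) = 0.6788
H(Y,Z) = 1.3580 → H(Y|Z) = 0.6788
H(X,Y,Z) = 1.8026 → H(X,Y|Z) = 1.1234

I(X;Y|Z) = 0.6788 + 0.6788 - 1.1234 = 0.2342 nats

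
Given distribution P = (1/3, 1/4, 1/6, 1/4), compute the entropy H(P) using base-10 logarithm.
0.5898 dits

Shannon entropy is H(X) = -Σ p(x) log p(x).

For P = (1/3, 1/4, 1/6, 1/4):
H = -1/3 × log_10(1/3) -1/4 × log_10(1/4) -1/6 × log_10(1/6) -1/4 × log_10(1/4)
H = 0.5898 dits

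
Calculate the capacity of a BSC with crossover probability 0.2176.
0.2442 bits

For a binary symmetric channel (BSC) with error probability p:
Capacity C = 1 - H(p) bits per symbol

where H(p) = -p log₂(p) - (1-p) log₂(1-p) is the binary entropy function.

H(0.2176) = 0.7558 bits
C = 1 - 0.7558 = 0.2442 bits per symbol

This means we can reliably transmit up to 0.2442 bits of information per channel use.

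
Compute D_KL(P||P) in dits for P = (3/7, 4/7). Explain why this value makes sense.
0.0000 dits

KL divergence satisfies the Gibbs inequality: D_KL(P||Q) ≥ 0 for all distributions P, Q.

D_KL(P||Q) = Σ p(x) log(p(x)/q(x))
Each term is p(x) × log_10(p(x)/p(x)) = p(x) × log_10(1) = 0, so the sum is 0.
D_KL(P||Q) = 0.0000 dits

When P = Q, the KL divergence is exactly 0, as there is no 'divergence' between identical distributions.

This non-negativity is a fundamental property: relative entropy cannot be negative because it measures how different Q is from P.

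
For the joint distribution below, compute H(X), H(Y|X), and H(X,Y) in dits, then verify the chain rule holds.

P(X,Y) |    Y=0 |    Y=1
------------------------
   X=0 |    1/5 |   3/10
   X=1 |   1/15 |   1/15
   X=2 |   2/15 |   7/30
H(X,Y) = 0.7176, H(X) = 0.4270, H(Y|X) = 0.2907 (all in dits)

Chain rule: H(X,Y) = H(X) + H(Y|X)

Left side — joint entropy directly:
H(X,Y) = -Σ p(x,y) log p(x,y) = 0.7176 dits

Right side — compute H(Y|X) from the conditional distributions:
P(X) = (1/2, 2/15, 11/30), so H(X) = 0.4270 dits
H(Y|X) = Σ_x P(X=x) · H(Y|X=x):
  P(Y|X=0) = (2/5, 3/5), H(Y|X=0) = 0.2923, weight P(X=0) = 1/2
  P(Y|X=1) = (1/2, 1/2), H(Y|X=1) = 0.3010, weight P(X=1) = 2/15
  P(Y|X=2) = (4/11, 7/11), H(Y|X=2) = 0.2847, weight P(X=2) = 11/30
H(Y|X) = 0.2907 dits

H(X) + H(Y|X) = 0.4270 + 0.2907 = 0.7176 dits

Both sides equal 0.7176 dits. ✓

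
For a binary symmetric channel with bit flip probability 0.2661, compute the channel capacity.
0.1642 bits

For a binary symmetric channel (BSC) with error probability p:
Capacity C = 1 - H(p) bits per symbol

where H(p) = -p log₂(p) - (1-p) log₂(1-p) is the binary entropy function.

H(0.2661) = 0.8358 bits
C = 1 - 0.8358 = 0.1642 bits per symbol

This means we can reliably transmit up to 0.1642 bits of information per channel use.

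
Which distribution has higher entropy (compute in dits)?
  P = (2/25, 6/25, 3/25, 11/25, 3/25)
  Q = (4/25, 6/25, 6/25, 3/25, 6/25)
Q

Computing entropies in dits:
H(P) = 0.6144
H(Q) = 0.6841

Distribution Q has higher entropy.

Intuition: The distribution closer to uniform (more spread out) has higher entropy.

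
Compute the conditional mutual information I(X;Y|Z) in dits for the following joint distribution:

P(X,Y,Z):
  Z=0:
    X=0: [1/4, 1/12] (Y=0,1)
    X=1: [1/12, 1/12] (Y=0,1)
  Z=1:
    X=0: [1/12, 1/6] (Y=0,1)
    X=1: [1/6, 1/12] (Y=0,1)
0.0189 dits

Conditional mutual information: I(X;Y|Z) = H(X|Z) + H(Y|Z) - H(X,Y|Z)

H(Z) = 0.3010
H(X,Z) = 0.5898 → H(X|Z) = 0.2887
H(Y,Z) = 0.5898 → H(Y|Z) = 0.2887
H(X,Y,Z) = 0.8596 → H(X,Y|Z) = 0.5585

I(X;Y|Z) = 0.2887 + 0.2887 - 0.5585 = 0.0189 dits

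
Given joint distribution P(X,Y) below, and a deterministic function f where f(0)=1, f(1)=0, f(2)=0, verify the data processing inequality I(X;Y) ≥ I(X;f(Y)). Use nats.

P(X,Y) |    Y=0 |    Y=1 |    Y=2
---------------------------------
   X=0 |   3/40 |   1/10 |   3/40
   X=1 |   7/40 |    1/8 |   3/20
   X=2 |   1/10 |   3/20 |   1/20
I(X;Y) = 0.0244, I(X;f(Y)) = 0.0031, inequality holds: 0.0244 ≥ 0.0031

Data Processing Inequality: For any Markov chain X → Y → Z, we have I(X;Y) ≥ I(X;Z).

Here Z = f(Y) is a deterministic function of Y, forming X → Y → Z.

Original I(X;Y) = 0.0244 nats

After applying f:
P(X,Z) where Z=f(Y):
- P(X,Z=0) = P(X,Y=1) + P(X,Y=2)
- P(X,Z=1) = P(X,Y=0)

I(X;Z) = I(X;f(Y)) = 0.0031 nats

Verification: 0.0244 ≥ 0.0031 ✓

Information cannot be created by processing; the function f can only lose information about X.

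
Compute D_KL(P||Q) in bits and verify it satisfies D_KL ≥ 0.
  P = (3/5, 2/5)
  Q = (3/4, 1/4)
0.0781 bits

KL divergence satisfies the Gibbs inequality: D_KL(P||Q) ≥ 0 for all distributions P, Q.

D_KL(P||Q) = Σ p(x) log(p(x)/q(x))
Term by term:
  x=0: 3/5 × log_2[(3/5)/(3/4)] = -0.1932
  x=1: 2/5 × log_2[(2/5)/(1/4)] = 0.2712
D_KL(P||Q) = 0.0781 bits

D_KL(P||Q) = 0.0781 ≥ 0 ✓

This non-negativity is a fundamental property: relative entropy cannot be negative because it measures how different Q is from P.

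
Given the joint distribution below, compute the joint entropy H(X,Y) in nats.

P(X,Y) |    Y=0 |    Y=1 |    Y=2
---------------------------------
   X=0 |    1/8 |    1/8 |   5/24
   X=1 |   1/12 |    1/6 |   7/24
1.7117 nats

Joint entropy is H(X,Y) = -Σ_{x,y} p(x,y) log p(x,y).

Summing over all non-zero entries:
H(X,Y) = -[1/8·log_e(1/8) + 1/8·log_e(1/8) + 5/24·log_e(5/24) + 1/12·log_e(1/12) + 1/6·log_e(1/6) + 7/24·log_e(7/24)]
H(X,Y) = 1.7117 nats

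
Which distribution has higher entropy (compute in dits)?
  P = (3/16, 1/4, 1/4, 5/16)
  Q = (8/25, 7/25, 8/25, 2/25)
P

Computing entropies in dits:
H(P) = 0.5952
H(Q) = 0.5593

Distribution P has higher entropy.

Intuition: The distribution closer to uniform (more spread out) has higher entropy.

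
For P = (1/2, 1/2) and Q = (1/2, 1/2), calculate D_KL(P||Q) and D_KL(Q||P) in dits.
D_KL(P||Q) = 0.0000, D_KL(Q||P) = 0.0000

KL divergence is not symmetric: D_KL(P||Q) ≠ D_KL(Q||P) in general.

D_KL(P||Q) = 0.0000 dits
D_KL(Q||P) = 0.0000 dits

In this case they happen to be equal (to 4 decimal places).

This asymmetry is why KL divergence is not a true distance metric.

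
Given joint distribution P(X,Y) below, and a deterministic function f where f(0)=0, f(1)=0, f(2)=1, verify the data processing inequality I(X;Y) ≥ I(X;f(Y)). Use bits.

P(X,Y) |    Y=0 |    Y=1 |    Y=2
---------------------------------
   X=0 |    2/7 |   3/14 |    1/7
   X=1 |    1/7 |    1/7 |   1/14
I(X;Y) = 0.0032, I(X;f(Y)) = 0.0005, inequality holds: 0.0032 ≥ 0.0005

Data Processing Inequality: For any Markov chain X → Y → Z, we have I(X;Y) ≥ I(X;Z).

Here Z = f(Y) is a deterministic function of Y, forming X → Y → Z.

Original I(X;Y) = 0.0032 bits

After applying f:
P(X,Z) where Z=f(Y):
- P(X,Z=0) = P(X,Y=0) + P(X,Y=1)
- P(X,Z=1) = P(X,Y=2)

I(X;Z) = I(X;f(Y)) = 0.0005 bits

Verification: 0.0032 ≥ 0.0005 ✓

Information cannot be created by processing; the function f can only lose information about X.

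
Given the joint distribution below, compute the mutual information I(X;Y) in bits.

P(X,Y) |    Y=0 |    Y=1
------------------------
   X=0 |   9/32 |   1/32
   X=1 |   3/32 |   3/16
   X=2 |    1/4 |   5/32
0.1591 bits

Mutual information: I(X;Y) = H(X) + H(Y) - H(X,Y)

Marginals:
P(X) = (5/16, 9/32, 13/32), H(X) = 1.5671 bits
P(Y) = (5/8, 3/8), H(Y) = 0.9544 bits

Joint entropy: H(X,Y) = 2.3624 bits

I(X;Y) = 1.5671 + 0.9544 - 2.3624 = 0.1591 bits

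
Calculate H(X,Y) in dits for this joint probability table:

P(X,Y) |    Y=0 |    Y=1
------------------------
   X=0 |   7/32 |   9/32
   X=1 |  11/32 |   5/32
0.5847 dits

Joint entropy is H(X,Y) = -Σ_{x,y} p(x,y) log p(x,y).

Summing over all non-zero entries:
H(X,Y) = -[7/32·log_10(7/32) + 9/32·log_10(9/32) + 11/32·log_10(11/32) + 5/32·log_10(5/32)]
H(X,Y) = 0.5847 dits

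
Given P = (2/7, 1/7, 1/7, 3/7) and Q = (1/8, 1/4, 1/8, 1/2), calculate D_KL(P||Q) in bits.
0.1576 bits

KL divergence: D_KL(P||Q) = Σ p(x) log(p(x)/q(x))

Computing term by term:
  x=0: 2/7 × log_2[(2/7)/(1/8)] = 2/7 × 1.1926 = 0.3408
  x=1: 1/7 × log_2[(1/7)/(1/4)] = 1/7 × -0.8074 = -0.1153
  x=2: 1/7 × log_2[(1/7)/(1/8)] = 1/7 × 0.1926 = 0.0275
  x=3: 3/7 × log_2[(3/7)/(1/2)] = 3/7 × -0.2224 = -0.0953

D_KL(P||Q) = 0.1576 bits

Note: KL divergence is always non-negative and equals 0 iff P = Q.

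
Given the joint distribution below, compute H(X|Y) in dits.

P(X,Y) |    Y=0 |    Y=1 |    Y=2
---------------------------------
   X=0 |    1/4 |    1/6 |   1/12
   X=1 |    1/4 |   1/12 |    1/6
0.2887 dits

Using the chain rule: H(X|Y) = H(X,Y) - H(Y)

First, compute H(X,Y) = 0.7403 dits

Marginal P(Y) = (1/2, 1/4, 1/4)
H(Y) = 0.4515 dits

H(X|Y) = H(X,Y) - H(Y) = 0.7403 - 0.4515 = 0.2887 dits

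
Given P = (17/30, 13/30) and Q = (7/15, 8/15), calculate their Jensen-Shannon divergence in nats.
0.0050 nats

Jensen-Shannon divergence is:
JSD(P||Q) = 0.5 × D_KL(P||M) + 0.5 × D_KL(Q||M)
where M = 0.5 × (P + Q) is the mixture distribution.

M = 0.5 × (17/30, 13/30) + 0.5 × (7/15, 8/15) = (0.516667, 0.483333)

D_KL(P||M) = 0.0050 nats
D_KL(Q||M) = 0.0050 nats

JSD(P||Q) = 0.5 × 0.0050 + 0.5 × 0.0050 = 0.0050 nats

Unlike KL divergence, JSD is symmetric and bounded: 0 ≤ JSD ≤ log(2).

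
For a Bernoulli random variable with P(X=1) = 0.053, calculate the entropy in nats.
0.2073 nats

The binary entropy function is:
H(p) = -p log(p) - (1-p) log(1-p)

H(0.053) = -0.053 × log_e(0.053) - 0.947 × log_e(0.947)
H(0.053) = 0.2073 nats

Note: Binary entropy is maximized at p=0.5 (H=1 bit) and minimized at p=0 or p=1 (H=0).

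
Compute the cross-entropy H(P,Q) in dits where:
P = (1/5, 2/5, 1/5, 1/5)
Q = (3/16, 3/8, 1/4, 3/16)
0.5816 dits

Cross-entropy: H(P,Q) = -Σ p(x) log q(x)

Alternatively: H(P,Q) = H(P) + D_KL(P||Q)
H(P) = 0.5786 dits
D_KL(P||Q) = 0.0030 dits

H(P,Q) = 0.5786 + 0.0030 = 0.5816 dits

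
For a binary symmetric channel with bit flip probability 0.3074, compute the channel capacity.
0.1099 bits

For a binary symmetric channel (BSC) with error probability p:
Capacity C = 1 - H(p) bits per symbol

where H(p) = -p log₂(p) - (1-p) log₂(1-p) is the binary entropy function.

H(0.3074) = 0.8901 bits
C = 1 - 0.8901 = 0.1099 bits per symbol

This means we can reliably transmit up to 0.1099 bits of information per channel use.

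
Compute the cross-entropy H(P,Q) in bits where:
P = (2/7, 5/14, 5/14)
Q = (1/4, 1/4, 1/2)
1.6429 bits

Cross-entropy: H(P,Q) = -Σ p(x) log q(x)

Alternatively: H(P,Q) = H(P) + D_KL(P||Q)
H(P) = 1.5774 bits
D_KL(P||Q) = 0.0655 bits

H(P,Q) = 1.5774 + 0.0655 = 1.6429 bits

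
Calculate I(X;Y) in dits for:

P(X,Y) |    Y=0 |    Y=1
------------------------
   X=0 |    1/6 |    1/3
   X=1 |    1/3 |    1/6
0.0246 dits

Mutual information: I(X;Y) = H(X) + H(Y) - H(X,Y)

Marginals:
P(X) = (1/2, 1/2), H(X) = 0.3010 dits
P(Y) = (1/2, 1/2), H(Y) = 0.3010 dits

Joint entropy: H(X,Y) = 0.5775 dits

I(X;Y) = 0.3010 + 0.3010 - 0.5775 = 0.0246 dits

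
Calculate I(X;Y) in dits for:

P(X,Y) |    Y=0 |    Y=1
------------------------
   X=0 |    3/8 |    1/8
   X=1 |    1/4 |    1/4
0.0147 dits

Mutual information: I(X;Y) = H(X) + H(Y) - H(X,Y)

Marginals:
P(X) = (1/2, 1/2), H(X) = 0.3010 dits
P(Y) = (5/8, 3/8), H(Y) = 0.2873 dits

Joint entropy: H(X,Y) = 0.5737 dits

I(X;Y) = 0.3010 + 0.2873 - 0.5737 = 0.0147 dits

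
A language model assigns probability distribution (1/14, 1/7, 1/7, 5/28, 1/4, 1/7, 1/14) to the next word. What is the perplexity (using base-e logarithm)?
6.4571

Perplexity is e^H (or exp(H) for natural log).

First, H = -Σ p log p = 1.8652 nats
Perplexity = e^1.8652 = 6.4571

Interpretation: The model's uncertainty is equivalent to choosing uniformly among 6.5 options.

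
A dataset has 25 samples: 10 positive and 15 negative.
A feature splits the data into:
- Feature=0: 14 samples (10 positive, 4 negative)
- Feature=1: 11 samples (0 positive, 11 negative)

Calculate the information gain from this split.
0.4876 bits

Information Gain = H(Y) - H(Y|Feature)

Before split:
P(positive) = 10/25 = 0.4000
H(Y) = 0.9710 bits

After split:
Feature=0: H = 0.8631 bits (weight = 14/25)
Feature=1: H = 0.0000 bits (weight = 11/25)
H(Y|Feature) = (14/25)×0.8631 + (11/25)×0.0000 = 0.4833 bits

Information Gain = 0.9710 - 0.4833 = 0.4876 bits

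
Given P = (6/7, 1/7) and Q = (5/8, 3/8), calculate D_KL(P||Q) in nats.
0.1329 nats

KL divergence: D_KL(P||Q) = Σ p(x) log(p(x)/q(x))

Computing term by term:
  x=0: 6/7 × log_e[(6/7)/(5/8)] = 6/7 × 0.3159 = 0.2707
  x=1: 1/7 × log_e[(1/7)/(3/8)] = 1/7 × -0.9651 = -0.1379

D_KL(P||Q) = 0.1329 nats

Note: KL divergence is always non-negative and equals 0 iff P = Q.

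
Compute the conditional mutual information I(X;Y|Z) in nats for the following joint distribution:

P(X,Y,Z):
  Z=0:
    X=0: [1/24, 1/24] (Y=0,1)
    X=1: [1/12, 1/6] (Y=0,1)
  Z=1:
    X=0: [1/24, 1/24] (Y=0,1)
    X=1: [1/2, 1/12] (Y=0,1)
0.0284 nats

Conditional mutual information: I(X;Y|Z) = H(X|Z) + H(Y|Z) - H(X,Y|Z)

H(Z) = 0.6365
H(X,Z) = 1.0751 → H(X|Z) = 0.4386
H(Y,Z) = 1.1788 → H(Y|Z) = 0.5422
H(X,Y,Z) = 1.5890 → H(X,Y|Z) = 0.9525

I(X;Y|Z) = 0.4386 + 0.5422 - 0.9525 = 0.0284 nats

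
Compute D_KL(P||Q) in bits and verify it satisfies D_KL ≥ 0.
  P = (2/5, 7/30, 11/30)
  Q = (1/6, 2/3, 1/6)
0.5689 bits

KL divergence satisfies the Gibbs inequality: D_KL(P||Q) ≥ 0 for all distributions P, Q.

D_KL(P||Q) = Σ p(x) log(p(x)/q(x))
Term by term:
  x=0: 2/5 × log_2[(2/5)/(1/6)] = 0.5052
  x=1: 7/30 × log_2[(7/30)/(2/3)] = -0.3534
  x=2: 11/30 × log_2[(11/30)/(1/6)] = 0.4171
D_KL(P||Q) = 0.5689 bits

D_KL(P||Q) = 0.5689 ≥ 0 ✓

This non-negativity is a fundamental property: relative entropy cannot be negative because it measures how different Q is from P.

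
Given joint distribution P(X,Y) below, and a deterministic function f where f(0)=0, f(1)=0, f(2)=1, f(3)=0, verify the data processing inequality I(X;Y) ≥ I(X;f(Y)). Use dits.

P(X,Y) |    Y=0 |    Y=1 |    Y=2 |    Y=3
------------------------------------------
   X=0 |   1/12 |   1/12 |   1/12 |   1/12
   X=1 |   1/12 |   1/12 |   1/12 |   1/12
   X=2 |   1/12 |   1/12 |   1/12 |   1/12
I(X;Y) = 0.0000, I(X;f(Y)) = 0.0000, inequality holds: 0.0000 ≥ 0.0000

Data Processing Inequality: For any Markov chain X → Y → Z, we have I(X;Y) ≥ I(X;Z).

Here Z = f(Y) is a deterministic function of Y, forming X → Y → Z.

Original I(X;Y) = 0.0000 dits

After applying f:
P(X,Z) where Z=f(Y):
- P(X,Z=0) = P(X,Y=0) + P(X,Y=1) + P(X,Y=3)
- P(X,Z=1) = P(X,Y=2)

I(X;Z) = I(X;f(Y)) = 0.0000 dits

Verification: 0.0000 ≥ 0.0000 ✓

Information cannot be created by processing; the function f can only lose information about X.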